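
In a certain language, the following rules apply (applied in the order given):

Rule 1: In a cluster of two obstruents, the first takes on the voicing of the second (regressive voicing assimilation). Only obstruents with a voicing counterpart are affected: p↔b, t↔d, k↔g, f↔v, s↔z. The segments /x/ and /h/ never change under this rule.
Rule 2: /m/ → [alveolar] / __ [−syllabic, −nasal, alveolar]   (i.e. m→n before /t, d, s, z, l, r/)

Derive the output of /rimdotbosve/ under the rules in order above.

Rule 1 (regressive voicing assimilation): /t/ precedes the voiced obstruent /b/, so it voices to [d] by assimilation. /s/ precedes the voiced obstruent /v/, so it voices to [z] by assimilation. /rimdotbosve/ → rimdodbozve.
Rule 2 (nasal place assimilation): /m/ precedes the alveolar consonant /d/, so it assimilates in place to [n]. /rimdodbozve/ → rindodbozve.

rindodbozve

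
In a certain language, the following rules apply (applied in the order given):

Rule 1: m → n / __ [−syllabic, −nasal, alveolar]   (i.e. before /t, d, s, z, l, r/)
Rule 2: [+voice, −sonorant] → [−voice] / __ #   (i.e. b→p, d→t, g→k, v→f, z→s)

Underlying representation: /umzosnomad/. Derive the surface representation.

unzosnomat

Rule 1 (nasal place assimilation): /m/ precedes the alveolar consonant /z/, so it assimilates in place to [n]. /umzosnomad/ → unzosnomad.
Rule 2 (final devoicing): /d/ is a voiced obstruent in word-final position, so it devoices to [t]. /unzosnomad/ → unzosnomat.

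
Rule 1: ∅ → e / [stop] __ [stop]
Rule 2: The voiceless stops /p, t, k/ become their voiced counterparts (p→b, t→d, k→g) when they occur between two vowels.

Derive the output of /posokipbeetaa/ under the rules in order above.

Rule 1 (stop-cluster e-epenthesis): /p/ and /b/ form a stop–stop cluster, so [e] is inserted between them. /posokipbeetaa/ → posokipebeetaa.
Rule 2 (intervocalic voicing): /k/ is a voiceless stop between vowels /o/ and /i/, so it voices to [g]. /p/ is a voiceless stop between vowels /i/ and /e/, so it voices to [b]. /t/ is a voiceless stop between vowels /e/ and /a/, so it voices to [d]. /posokipebeetaa/ → posogibebeedaa.

posogibebeedaa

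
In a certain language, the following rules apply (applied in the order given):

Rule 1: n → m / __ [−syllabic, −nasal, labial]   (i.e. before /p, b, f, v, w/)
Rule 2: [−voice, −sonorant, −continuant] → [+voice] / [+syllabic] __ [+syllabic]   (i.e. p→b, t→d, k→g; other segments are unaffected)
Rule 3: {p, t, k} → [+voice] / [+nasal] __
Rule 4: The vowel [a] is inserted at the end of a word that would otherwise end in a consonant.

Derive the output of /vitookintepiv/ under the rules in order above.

Rule 1 (nasal place assimilation): no segment meets the environment; /vitookintepiv/ is unchanged.
Rule 2 (intervocalic voicing): /t/ is a voiceless stop between vowels /i/ and /o/, so it voices to [d]. /k/ is a voiceless stop between vowels /o/ and /i/, so it voices to [g]. /p/ is a voiceless stop between vowels /e/ and /i/, so it voices to [b]. /vitookintepiv/ → vidoogintebiv.
Rule 3 (post-nasal voicing): /t/ is a voiceless stop immediately after the nasal /n/, so it voices to [d]. /vidoogintebiv/ → vidoogindebiv.
Rule 4 (final a-epenthesis): the form ends in the consonant /v/, so [a] is inserted word-finally. /vidoogindebiv/ → vidoogindebiva.

vidoogindebiva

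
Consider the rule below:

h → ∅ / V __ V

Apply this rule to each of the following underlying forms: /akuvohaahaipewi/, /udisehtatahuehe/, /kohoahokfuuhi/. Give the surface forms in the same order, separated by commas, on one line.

akuvoaaaipewi, udisehtatauee, kooaokfuui

/akuvohaahaipewi/: /h/ occurs between vowels /o/ and /a/, so it deletes. /h/ occurs between vowels /a/ and /a/, so it deletes. → [akuvoaaaipewi].
/udisehtatahuehe/: /h/ occurs between vowels /a/ and /u/, so it deletes. /h/ occurs between vowels /e/ and /e/, so it deletes. → [udisehtatauee].
/kohoahokfuuhi/: /h/ occurs between vowels /o/ and /o/, so it deletes. /h/ occurs between vowels /a/ and /o/, so it deletes. /h/ occurs between vowels /u/ and /i/, so it deletes. → [kooaokfuui].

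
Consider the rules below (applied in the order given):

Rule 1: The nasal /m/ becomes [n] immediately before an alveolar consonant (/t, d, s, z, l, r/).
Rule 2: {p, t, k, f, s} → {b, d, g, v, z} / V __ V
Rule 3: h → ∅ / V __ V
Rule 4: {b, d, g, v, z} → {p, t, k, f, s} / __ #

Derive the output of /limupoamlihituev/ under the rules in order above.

Rule 1 (nasal place assimilation): /m/ precedes the alveolar consonant /l/, so it assimilates in place to [n]. /limupoamlihituev/ → limupoanlihituev.
Rule 2 (intervocalic voicing): /p/ is a voiceless obstruent between vowels /u/ and /o/, so it voices to [b]. /t/ is a voiceless obstruent between vowels /i/ and /u/, so it voices to [d]. /limupoanlihituev/ → limuboanlihiduev.
Rule 3 (intervocalic h-deletion): /h/ occurs between vowels /i/ and /i/, so it deletes. /limuboanlihiduev/ → limuboanliiduev.
Rule 4 (final devoicing): /v/ is a voiced obstruent in word-final position, so it devoices to [f]. /limuboanliiduev/ → limuboanliiduef.

limuboanliiduef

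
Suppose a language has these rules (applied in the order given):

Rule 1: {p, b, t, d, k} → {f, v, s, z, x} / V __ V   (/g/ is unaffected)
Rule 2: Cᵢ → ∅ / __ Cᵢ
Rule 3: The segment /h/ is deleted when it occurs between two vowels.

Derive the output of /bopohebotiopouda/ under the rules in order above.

bofoevosiofouza

Rule 1 (intervocalic spirantization): /p/ is a stop between vowels /o/ and /o/, so it spirantizes to the fricative [f]. /b/ is a stop between vowels /e/ and /o/, so it spirantizes to the fricative [v]. /t/ is a stop between vowels /o/ and /i/, so it spirantizes to the fricative [s]. /p/ is a stop between vowels /o/ and /o/, so it spirantizes to the fricative [f]. /d/ is a stop between vowels /u/ and /a/, so it spirantizes to the fricative [z]. /bopohebotiopouda/ → bofohevosiofouza.
Rule 2 (degemination): no segment meets the environment; /bofohevosiofouza/ is unchanged.
Rule 3 (intervocalic h-deletion): /h/ occurs between vowels /o/ and /e/, so it deletes. /bofohevosiofouza/ → bofoevosiofouza.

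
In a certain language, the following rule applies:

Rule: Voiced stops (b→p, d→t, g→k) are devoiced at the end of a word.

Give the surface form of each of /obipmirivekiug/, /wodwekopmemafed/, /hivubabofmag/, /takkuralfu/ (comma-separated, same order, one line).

/obipmirivekiug/: /g/ is a voiced stop in word-final position, so it devoices to [k]. → [obipmirivekiuk].
/wodwekopmemafed/: /d/ is a voiced stop in word-final position, so it devoices to [t]. → [wodwekopmemafet].
/hivubabofmag/: /g/ is a voiced stop in word-final position, so it devoices to [k]. → [hivubabofmak].
/takkuralfu/: the rule's environment is not met; surfaces unchanged as [takkuralfu].

obipmirivekiuk, wodwekopmemafet, hivubabofmak, takkuralfu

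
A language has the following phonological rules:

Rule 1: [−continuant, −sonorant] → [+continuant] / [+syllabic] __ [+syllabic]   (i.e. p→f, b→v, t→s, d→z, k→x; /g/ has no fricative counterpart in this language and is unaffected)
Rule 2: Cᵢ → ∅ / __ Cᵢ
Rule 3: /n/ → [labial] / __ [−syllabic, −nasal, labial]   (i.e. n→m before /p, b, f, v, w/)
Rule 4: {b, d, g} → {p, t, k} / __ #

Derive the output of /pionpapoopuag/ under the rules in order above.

piompafoofuak

Rule 1 (intervocalic spirantization): /p/ is a stop between vowels /a/ and /o/, so it spirantizes to the fricative [f]. /p/ is a stop between vowels /o/ and /u/, so it spirantizes to the fricative [f]. /pionpapoopuag/ → pionpafoofuag.
Rule 2 (degemination): no segment meets the environment; /pionpafoofuag/ is unchanged.
Rule 3 (nasal place assimilation): /n/ precedes the labial consonant /p/, so it assimilates in place to [m]. /pionpafoofuag/ → piompafoofuag.
Rule 4 (final devoicing): /g/ is a voiced stop in word-final position, so it devoices to [k]. /piompafoofuag/ → piompafoofuak.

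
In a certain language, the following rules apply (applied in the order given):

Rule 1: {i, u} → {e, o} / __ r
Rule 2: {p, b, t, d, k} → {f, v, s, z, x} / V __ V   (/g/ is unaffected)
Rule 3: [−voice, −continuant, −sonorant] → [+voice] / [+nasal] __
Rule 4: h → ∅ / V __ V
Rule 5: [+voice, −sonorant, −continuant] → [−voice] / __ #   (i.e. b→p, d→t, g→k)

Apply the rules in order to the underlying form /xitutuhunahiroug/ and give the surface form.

Rule 1 (pre-rhotic lowering): /i/ is a high vowel immediately before /r/, so it lowers to [e]. /xitutuhunahiroug/ → xitutuhunaheroug.
Rule 2 (intervocalic spirantization): /t/ is a stop between vowels /i/ and /u/, so it spirantizes to the fricative [s]. /t/ is a stop between vowels /u/ and /u/, so it spirantizes to the fricative [s]. /xitutuhunaheroug/ → xisusuhunaheroug.
Rule 3 (post-nasal voicing): no segment meets the environment; /xisusuhunaheroug/ is unchanged.
Rule 4 (intervocalic h-deletion): /h/ occurs between vowels /u/ and /u/, so it deletes. /h/ occurs between vowels /a/ and /e/, so it deletes. /xisusuhunaheroug/ → xisusuunaeroug.
Rule 5 (final devoicing): /g/ is a voiced stop in word-final position, so it devoices to [k]. /xisusuunaeroug/ → xisusuunaerouk.

xisusuunaerouk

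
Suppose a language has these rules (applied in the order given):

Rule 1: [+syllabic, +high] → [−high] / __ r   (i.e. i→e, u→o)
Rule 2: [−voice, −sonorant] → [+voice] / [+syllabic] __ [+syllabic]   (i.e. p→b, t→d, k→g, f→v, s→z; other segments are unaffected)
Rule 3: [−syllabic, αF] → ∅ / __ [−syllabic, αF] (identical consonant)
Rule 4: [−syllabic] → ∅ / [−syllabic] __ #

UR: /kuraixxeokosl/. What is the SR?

koraixeogos

Rule 1 (pre-rhotic lowering): /u/ is a high vowel immediately before /r/, so it lowers to [o]. /kuraixxeokosl/ → koraixxeokosl.
Rule 2 (intervocalic voicing): /k/ is a voiceless obstruent between vowels /o/ and /o/, so it voices to [g]. /koraixxeokosl/ → koraixxeogosl.
Rule 3 (degemination): /xx/ is a geminate; the first /x/ deletes. /koraixxeogosl/ → koraixeogosl.
Rule 4 (final cluster simplification): /l/ is the second consonant of a word-final cluster /sl/, so it deletes. /koraixeogosl/ → koraixeogos.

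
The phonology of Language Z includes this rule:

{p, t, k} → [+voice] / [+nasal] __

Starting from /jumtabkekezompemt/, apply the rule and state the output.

/t/ is a voiceless stop immediately after the nasal /m/, so it voices to [d].
/p/ is a voiceless stop immediately after the nasal /m/, so it voices to [b].
/t/ is a voiceless stop immediately after the nasal /m/, so it voices to [d].
The other instances of /k/ do not occur in the required environment and remain unchanged.
Surface form: [jumdabkekezombemd].

jumdabkekezombemd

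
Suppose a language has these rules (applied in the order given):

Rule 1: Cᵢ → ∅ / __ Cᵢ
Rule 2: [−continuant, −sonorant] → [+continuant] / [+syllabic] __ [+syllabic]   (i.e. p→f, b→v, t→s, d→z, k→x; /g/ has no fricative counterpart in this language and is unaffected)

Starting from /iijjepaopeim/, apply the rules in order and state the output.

iijefaofeim

Rule 1 (degemination): /jj/ is a geminate; the first /j/ deletes. /iijjepaopeim/ → iijepaopeim.
Rule 2 (intervocalic spirantization): /p/ is a stop between vowels /e/ and /a/, so it spirantizes to the fricative [f]. /p/ is a stop between vowels /o/ and /e/, so it spirantizes to the fricative [f]. /iijepaopeim/ → iijefaofeim.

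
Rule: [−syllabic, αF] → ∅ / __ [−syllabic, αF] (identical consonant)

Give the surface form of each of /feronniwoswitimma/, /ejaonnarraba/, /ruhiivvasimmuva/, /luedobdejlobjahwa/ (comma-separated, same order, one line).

feroniwoswitima, ejaonaraba, ruhiivasimuva, luedobdejlobjahwa

/feronniwoswitimma/: /nn/ is a geminate; the first /n/ deletes. /mm/ is a geminate; the first /m/ deletes. → [feroniwoswitima].
/ejaonnarraba/: /nn/ is a geminate; the first /n/ deletes. /rr/ is a geminate; the first /r/ deletes. → [ejaonaraba].
/ruhiivvasimmuva/: /vv/ is a geminate; the first /v/ deletes. /mm/ is a geminate; the first /m/ deletes. → [ruhiivasimuva].
/luedobdejlobjahwa/: the rule's environment is not met; surfaces unchanged as [luedobdejlobjahwa].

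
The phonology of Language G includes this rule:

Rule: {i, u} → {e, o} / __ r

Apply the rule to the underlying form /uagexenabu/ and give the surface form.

uagexenabu

No segment of /uagexenabu/ meets the structural description of the rule, so the form surfaces unchanged.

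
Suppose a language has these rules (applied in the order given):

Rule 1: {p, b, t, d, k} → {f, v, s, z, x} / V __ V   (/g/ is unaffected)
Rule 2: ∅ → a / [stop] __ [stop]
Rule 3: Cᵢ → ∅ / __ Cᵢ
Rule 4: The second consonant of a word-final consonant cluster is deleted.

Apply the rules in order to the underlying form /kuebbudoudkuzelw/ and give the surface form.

kuebabuzoudakuzel

Rule 1 (intervocalic spirantization): /d/ is a stop between vowels /u/ and /o/, so it spirantizes to the fricative [z]. /kuebbudoudkuzelw/ → kuebbuzoudkuzelw.
Rule 2 (stop-cluster a-epenthesis): /b/ and /b/ form a stop–stop cluster, so [a] is inserted between them. /d/ and /k/ form a stop–stop cluster, so [a] is inserted between them. /kuebbuzoudkuzelw/ → kuebabuzoudakuzelw.
Rule 3 (degemination): no segment meets the environment; /kuebabuzoudakuzelw/ is unchanged.
Rule 4 (final cluster simplification): /w/ is the second consonant of a word-final cluster /lw/, so it deletes. /kuebabuzoudakuzelw/ → kuebabuzoudakuzel.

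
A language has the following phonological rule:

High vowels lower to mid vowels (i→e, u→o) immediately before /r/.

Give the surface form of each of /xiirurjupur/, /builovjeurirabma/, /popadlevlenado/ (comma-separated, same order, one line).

/xiirurjupur/: /i/ is a high vowel immediately before /r/, so it lowers to [e]. /u/ is a high vowel immediately before /r/, so it lowers to [o]. /u/ is a high vowel immediately before /r/, so it lowers to [o]. → [xierorjupor].
/builovjeurirabma/: /u/ is a high vowel immediately before /r/, so it lowers to [o]. /i/ is a high vowel immediately before /r/, so it lowers to [e]. → [builovjeorerabma].
/popadlevlenado/: the rule's environment is not met; surfaces unchanged as [popadlevlenado].

xierorjupor, builovjeorerabma, popadlevlenado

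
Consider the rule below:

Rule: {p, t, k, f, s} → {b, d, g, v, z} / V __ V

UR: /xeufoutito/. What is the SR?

/f/ is a voiceless obstruent between vowels /u/ and /o/, so it voices to [v].
/t/ is a voiceless obstruent between vowels /u/ and /i/, so it voices to [d].
/t/ is a voiceless obstruent between vowels /i/ and /o/, so it voices to [d].
Surface form: [xeuvoudido].

xeuvoudido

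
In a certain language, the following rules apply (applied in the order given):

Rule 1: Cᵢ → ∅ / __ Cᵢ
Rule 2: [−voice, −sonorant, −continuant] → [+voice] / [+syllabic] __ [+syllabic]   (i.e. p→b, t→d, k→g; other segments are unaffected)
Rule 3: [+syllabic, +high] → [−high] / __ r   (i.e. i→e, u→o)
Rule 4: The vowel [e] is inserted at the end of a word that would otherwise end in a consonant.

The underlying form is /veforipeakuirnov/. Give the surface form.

veforibeaguernove

Rule 1 (degemination): no segment meets the environment; /veforipeakuirnov/ is unchanged.
Rule 2 (intervocalic voicing): /p/ is a voiceless stop between vowels /i/ and /e/, so it voices to [b]. /k/ is a voiceless stop between vowels /a/ and /u/, so it voices to [g]. /veforipeakuirnov/ → veforibeaguirnov.
Rule 3 (pre-rhotic lowering): /i/ is a high vowel immediately before /r/, so it lowers to [e]. /veforibeaguirnov/ → veforibeaguernov.
Rule 4 (final e-epenthesis): the form ends in the consonant /v/, so [e] is inserted word-finally. /veforibeaguernov/ → veforibeaguernove.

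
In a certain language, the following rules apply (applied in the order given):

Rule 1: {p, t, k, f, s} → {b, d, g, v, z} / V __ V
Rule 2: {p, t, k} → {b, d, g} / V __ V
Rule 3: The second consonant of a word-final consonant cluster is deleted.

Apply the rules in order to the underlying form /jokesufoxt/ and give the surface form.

jogezuvox

Rule 1 (intervocalic voicing): /k/ is a voiceless obstruent between vowels /o/ and /e/, so it voices to [g]. /s/ is a voiceless obstruent between vowels /e/ and /u/, so it voices to [z]. /f/ is a voiceless obstruent between vowels /u/ and /o/, so it voices to [v]. /jokesufoxt/ → jogezuvoxt.
Rule 2 (intervocalic voicing): no segment meets the environment; /jogezuvoxt/ is unchanged.
Rule 3 (final cluster simplification): /t/ is the second consonant of a word-final cluster /xt/, so it deletes. /jogezuvoxt/ → jogezuvox.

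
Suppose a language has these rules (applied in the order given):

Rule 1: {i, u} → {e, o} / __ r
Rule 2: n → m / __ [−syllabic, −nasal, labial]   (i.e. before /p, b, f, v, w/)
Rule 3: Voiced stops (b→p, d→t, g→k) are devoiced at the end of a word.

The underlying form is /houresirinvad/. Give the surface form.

hooreserimvat

Rule 1 (pre-rhotic lowering): /u/ is a high vowel immediately before /r/, so it lowers to [o]. /i/ is a high vowel immediately before /r/, so it lowers to [e]. /houresirinvad/ → hooreserinvad.
Rule 2 (nasal place assimilation): /n/ precedes the labial consonant /v/, so it assimilates in place to [m]. /hooreserinvad/ → hooreserimvad.
Rule 3 (final devoicing): /d/ is a voiced stop in word-final position, so it devoices to [t]. /hooreserimvad/ → hooreserimvat.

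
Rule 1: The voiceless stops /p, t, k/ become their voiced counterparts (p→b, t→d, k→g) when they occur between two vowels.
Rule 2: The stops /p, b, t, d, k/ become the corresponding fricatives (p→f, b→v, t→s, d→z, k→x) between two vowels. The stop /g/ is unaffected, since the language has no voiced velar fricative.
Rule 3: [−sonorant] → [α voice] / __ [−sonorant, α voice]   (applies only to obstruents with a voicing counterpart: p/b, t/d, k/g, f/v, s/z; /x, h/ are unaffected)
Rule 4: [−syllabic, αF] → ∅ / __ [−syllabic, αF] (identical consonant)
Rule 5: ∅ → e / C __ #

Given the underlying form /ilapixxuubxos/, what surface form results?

ilavixuupxose

Rule 1 (intervocalic voicing): /p/ is a voiceless stop between vowels /a/ and /i/, so it voices to [b]. /ilapixxuubxos/ → ilabixxuubxos.
Rule 2 (intervocalic spirantization): /b/ is a stop between vowels /a/ and /i/, so it spirantizes to the fricative [v]. /ilabixxuubxos/ → ilavixxuubxos.
Rule 3 (regressive voicing assimilation): /b/ precedes the voiceless obstruent /x/, so it devoices to [p] by assimilation. /ilavixxuubxos/ → ilavixxuupxos.
Rule 4 (degemination): /xx/ is a geminate; the first /x/ deletes. /ilavixxuupxos/ → ilavixuupxos.
Rule 5 (final e-epenthesis): the form ends in the consonant /s/, so [e] is inserted word-finally. /ilavixuupxos/ → ilavixuupxose.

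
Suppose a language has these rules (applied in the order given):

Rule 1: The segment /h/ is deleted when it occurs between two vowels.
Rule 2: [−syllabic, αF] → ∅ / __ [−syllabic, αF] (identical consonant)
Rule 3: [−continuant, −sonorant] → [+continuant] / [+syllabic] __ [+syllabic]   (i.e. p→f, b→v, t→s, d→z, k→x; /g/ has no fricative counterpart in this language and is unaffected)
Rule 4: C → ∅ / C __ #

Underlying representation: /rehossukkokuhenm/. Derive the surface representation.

reosuxoxuen

Rule 1 (intervocalic h-deletion): /h/ occurs between vowels /e/ and /o/, so it deletes. /h/ occurs between vowels /u/ and /e/, so it deletes. /rehossukkokuhenm/ → reossukkokuenm.
Rule 2 (degemination): /ss/ is a geminate; the first /s/ deletes. /kk/ is a geminate; the first /k/ deletes. /reossukkokuenm/ → reosukokuenm.
Rule 3 (intervocalic spirantization): /k/ is a stop between vowels /u/ and /o/, so it spirantizes to the fricative [x]. /k/ is a stop between vowels /o/ and /u/, so it spirantizes to the fricative [x]. /reosukokuenm/ → reosuxoxuenm.
Rule 4 (final cluster simplification): /m/ is the second consonant of a word-final cluster /nm/, so it deletes. /reosuxoxuenm/ → reosuxoxuen.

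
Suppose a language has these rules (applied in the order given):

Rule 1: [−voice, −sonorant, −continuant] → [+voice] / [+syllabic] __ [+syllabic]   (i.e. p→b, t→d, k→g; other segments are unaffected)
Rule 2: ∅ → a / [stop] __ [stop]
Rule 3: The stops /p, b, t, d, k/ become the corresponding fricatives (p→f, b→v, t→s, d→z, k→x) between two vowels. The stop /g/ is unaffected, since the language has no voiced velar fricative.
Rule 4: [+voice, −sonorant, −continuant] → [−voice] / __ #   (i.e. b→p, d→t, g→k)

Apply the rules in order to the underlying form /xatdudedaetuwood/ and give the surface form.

Rule 1 (intervocalic voicing): /t/ is a voiceless stop between vowels /e/ and /u/, so it voices to [d]. /xatdudedaetuwood/ → xatdudedaeduwood.
Rule 2 (stop-cluster a-epenthesis): /t/ and /d/ form a stop–stop cluster, so [a] is inserted between them. /xatdudedaeduwood/ → xatadudedaeduwood.
Rule 3 (intervocalic spirantization): /t/ is a stop between vowels /a/ and /a/, so it spirantizes to the fricative [s]. /d/ is a stop between vowels /a/ and /u/, so it spirantizes to the fricative [z]. /d/ is a stop between vowels /u/ and /e/, so it spirantizes to the fricative [z]. /d/ is a stop between vowels /e/ and /a/, so it spirantizes to the fricative [z]. /d/ is a stop between vowels /e/ and /u/, so it spirantizes to the fricative [z]. /xatadudedaeduwood/ → xasazuzezaezuwood.
Rule 4 (final devoicing): /d/ is a voiced stop in word-final position, so it devoices to [t]. /xasazuzezaezuwood/ → xasazuzezaezuwoot.

xasazuzezaezuwoot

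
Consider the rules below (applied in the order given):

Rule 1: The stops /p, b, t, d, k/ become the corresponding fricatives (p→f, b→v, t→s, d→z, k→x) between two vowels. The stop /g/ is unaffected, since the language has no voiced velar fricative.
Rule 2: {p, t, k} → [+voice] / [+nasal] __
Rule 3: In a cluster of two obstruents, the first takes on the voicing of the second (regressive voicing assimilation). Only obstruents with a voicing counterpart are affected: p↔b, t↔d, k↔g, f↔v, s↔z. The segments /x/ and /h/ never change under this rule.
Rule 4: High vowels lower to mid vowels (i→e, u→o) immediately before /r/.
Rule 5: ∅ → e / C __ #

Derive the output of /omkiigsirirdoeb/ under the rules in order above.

Rule 1 (intervocalic spirantization): no segment meets the environment; /omkiigsirirdoeb/ is unchanged.
Rule 2 (post-nasal voicing): /k/ is a voiceless stop immediately after the nasal /m/, so it voices to [g]. /omkiigsirirdoeb/ → omgiigsirirdoeb.
Rule 3 (regressive voicing assimilation): /g/ precedes the voiceless obstruent /s/, so it devoices to [k] by assimilation. /omgiigsirirdoeb/ → omgiiksirirdoeb.
Rule 4 (pre-rhotic lowering): /i/ is a high vowel immediately before /r/, so it lowers to [e]. /i/ is a high vowel immediately before /r/, so it lowers to [e]. /omgiiksirirdoeb/ → omgiiksererdoeb.
Rule 5 (final e-epenthesis): the form ends in the consonant /b/, so [e] is inserted word-finally. /omgiiksererdoeb/ → omgiiksererdoebe.

omgiiksererdoebe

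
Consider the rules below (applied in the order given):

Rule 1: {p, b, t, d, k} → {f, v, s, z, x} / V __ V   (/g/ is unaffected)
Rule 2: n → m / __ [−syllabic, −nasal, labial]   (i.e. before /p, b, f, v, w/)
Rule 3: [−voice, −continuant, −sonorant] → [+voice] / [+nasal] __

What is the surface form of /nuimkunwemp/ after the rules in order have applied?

nuimgumwemb

Rule 1 (intervocalic spirantization): no segment meets the environment; /nuimkunwemp/ is unchanged.
Rule 2 (nasal place assimilation): /n/ precedes the labial consonant /w/, so it assimilates in place to [m]. /nuimkunwemp/ → nuimkumwemp.
Rule 3 (post-nasal voicing): /k/ is a voiceless stop immediately after the nasal /m/, so it voices to [g]. /p/ is a voiceless stop immediately after the nasal /m/, so it voices to [b]. /nuimkumwemp/ → nuimgumwemb.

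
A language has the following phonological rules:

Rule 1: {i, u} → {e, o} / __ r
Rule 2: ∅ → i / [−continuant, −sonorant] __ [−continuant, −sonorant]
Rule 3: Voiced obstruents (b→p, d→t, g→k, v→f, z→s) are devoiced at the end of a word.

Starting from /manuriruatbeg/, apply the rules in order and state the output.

manoreruatibek

Rule 1 (pre-rhotic lowering): /u/ is a high vowel immediately before /r/, so it lowers to [o]. /i/ is a high vowel immediately before /r/, so it lowers to [e]. /manuriruatbeg/ → manoreruatbeg.
Rule 2 (stop-cluster i-epenthesis): /t/ and /b/ form a stop–stop cluster, so [i] is inserted between them. /manoreruatbeg/ → manoreruatibeg.
Rule 3 (final devoicing): /g/ is a voiced obstruent in word-final position, so it devoices to [k]. /manoreruatibeg/ → manoreruatibek.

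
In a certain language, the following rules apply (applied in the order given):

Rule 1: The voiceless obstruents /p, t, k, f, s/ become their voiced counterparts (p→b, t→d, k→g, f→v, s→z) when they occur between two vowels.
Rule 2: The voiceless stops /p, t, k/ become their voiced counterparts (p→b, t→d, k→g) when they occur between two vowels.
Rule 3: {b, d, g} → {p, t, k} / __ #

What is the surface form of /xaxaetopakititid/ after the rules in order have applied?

xaxaedobagididit

Rule 1 (intervocalic voicing): /t/ is a voiceless obstruent between vowels /e/ and /o/, so it voices to [d]. /p/ is a voiceless obstruent between vowels /o/ and /a/, so it voices to [b]. /k/ is a voiceless obstruent between vowels /a/ and /i/, so it voices to [g]. /t/ is a voiceless obstruent between vowels /i/ and /i/, so it voices to [d]. /t/ is a voiceless obstruent between vowels /i/ and /i/, so it voices to [d]. /xaxaetopakititid/ → xaxaedobagididid.
Rule 2 (intervocalic voicing): no segment meets the environment; /xaxaedobagididid/ is unchanged.
Rule 3 (final devoicing): /d/ is a voiced stop in word-final position, so it devoices to [t]. /xaxaedobagididid/ → xaxaedobagididit.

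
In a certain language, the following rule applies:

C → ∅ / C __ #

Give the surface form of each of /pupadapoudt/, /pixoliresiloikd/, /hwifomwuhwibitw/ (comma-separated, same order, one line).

/pupadapoudt/: /t/ is the second consonant of a word-final cluster /dt/, so it deletes. → [pupadapoud].
/pixoliresiloikd/: /d/ is the second consonant of a word-final cluster /kd/, so it deletes. → [pixoliresiloik].
/hwifomwuhwibitw/: /w/ is the second consonant of a word-final cluster /tw/, so it deletes. → [hwifomwuhwibit].

pupadapoud, pixoliresiloik, hwifomwuhwibit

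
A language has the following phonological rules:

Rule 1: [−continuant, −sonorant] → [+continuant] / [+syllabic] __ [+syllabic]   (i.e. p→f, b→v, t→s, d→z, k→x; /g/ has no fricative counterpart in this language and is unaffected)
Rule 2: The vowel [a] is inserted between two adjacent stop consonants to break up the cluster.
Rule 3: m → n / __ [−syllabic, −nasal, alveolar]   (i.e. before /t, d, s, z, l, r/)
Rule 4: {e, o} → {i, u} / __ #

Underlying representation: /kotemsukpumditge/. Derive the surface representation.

kosensukapunditagi

Rule 1 (intervocalic spirantization): /t/ is a stop between vowels /o/ and /e/, so it spirantizes to the fricative [s]. /kotemsukpumditge/ → kosemsukpumditge.
Rule 2 (stop-cluster a-epenthesis): /k/ and /p/ form a stop–stop cluster, so [a] is inserted between them. /t/ and /g/ form a stop–stop cluster, so [a] is inserted between them. /kosemsukpumditge/ → kosemsukapumditage.
Rule 3 (nasal place assimilation): /m/ precedes the alveolar consonant /s/, so it assimilates in place to [n]. /m/ precedes the alveolar consonant /d/, so it assimilates in place to [n]. /kosemsukapumditage/ → kosensukapunditage.
Rule 4 (final vowel raising): /e/ is a mid vowel in word-final position, so it raises to [i]. /kosensukapunditage/ → kosensukapunditagi.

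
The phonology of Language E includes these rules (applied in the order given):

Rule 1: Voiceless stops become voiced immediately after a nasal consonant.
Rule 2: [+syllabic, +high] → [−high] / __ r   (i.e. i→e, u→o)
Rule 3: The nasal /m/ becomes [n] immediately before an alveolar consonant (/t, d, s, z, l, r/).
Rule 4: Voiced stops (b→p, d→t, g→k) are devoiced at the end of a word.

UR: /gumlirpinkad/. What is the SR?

Rule 1 (post-nasal voicing): /k/ is a voiceless stop immediately after the nasal /n/, so it voices to [g]. /gumlirpinkad/ → gumlirpingad.
Rule 2 (pre-rhotic lowering): /i/ is a high vowel immediately before /r/, so it lowers to [e]. /gumlirpingad/ → gumlerpingad.
Rule 3 (nasal place assimilation): /m/ precedes the alveolar consonant /l/, so it assimilates in place to [n]. /gumlerpingad/ → gunlerpingad.
Rule 4 (final devoicing): /d/ is a voiced stop in word-final position, so it devoices to [t]. /gunlerpingad/ → gunlerpingat.

gunlerpingat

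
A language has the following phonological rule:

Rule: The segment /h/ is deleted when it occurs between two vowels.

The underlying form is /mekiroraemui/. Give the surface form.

No segment of /mekiroraemui/ meets the structural description of the rule, so the form surfaces unchanged.

mekiroraemui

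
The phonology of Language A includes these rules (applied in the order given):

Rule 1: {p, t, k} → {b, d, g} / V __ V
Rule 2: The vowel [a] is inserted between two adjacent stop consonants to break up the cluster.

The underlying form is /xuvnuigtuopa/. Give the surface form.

xuvnuigatuoba

Rule 1 (intervocalic voicing): /p/ is a voiceless stop between vowels /o/ and /a/, so it voices to [b]. /xuvnuigtuopa/ → xuvnuigtuoba.
Rule 2 (stop-cluster a-epenthesis): /g/ and /t/ form a stop–stop cluster, so [a] is inserted between them. /xuvnuigtuoba/ → xuvnuigatuoba.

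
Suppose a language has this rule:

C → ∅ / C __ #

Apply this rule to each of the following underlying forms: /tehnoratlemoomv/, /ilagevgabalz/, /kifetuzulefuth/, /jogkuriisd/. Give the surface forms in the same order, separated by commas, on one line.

tehnoratlemoom, ilagevgabal, kifetuzulefut, jogkuriis

/tehnoratlemoomv/: /v/ is the second consonant of a word-final cluster /mv/, so it deletes. → [tehnoratlemoom].
/ilagevgabalz/: /z/ is the second consonant of a word-final cluster /lz/, so it deletes. → [ilagevgabal].
/kifetuzulefuth/: /h/ is the second consonant of a word-final cluster /th/, so it deletes. → [kifetuzulefut].
/jogkuriisd/: /d/ is the second consonant of a word-final cluster /sd/, so it deletes. → [jogkuriis].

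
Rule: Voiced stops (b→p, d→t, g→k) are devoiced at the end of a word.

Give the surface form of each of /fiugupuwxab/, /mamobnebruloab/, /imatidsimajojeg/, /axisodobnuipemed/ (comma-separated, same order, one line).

fiugupuwxap, mamobnebruloap, imatidsimajojek, axisodobnuipemet

/fiugupuwxab/: /b/ is a voiced stop in word-final position, so it devoices to [p]. → [fiugupuwxap].
/mamobnebruloab/: /b/ is a voiced stop in word-final position, so it devoices to [p]. → [mamobnebruloap].
/imatidsimajojeg/: /g/ is a voiced stop in word-final position, so it devoices to [k]. → [imatidsimajojek].
/axisodobnuipemed/: /d/ is a voiced stop in word-final position, so it devoices to [t]. → [axisodobnuipemet].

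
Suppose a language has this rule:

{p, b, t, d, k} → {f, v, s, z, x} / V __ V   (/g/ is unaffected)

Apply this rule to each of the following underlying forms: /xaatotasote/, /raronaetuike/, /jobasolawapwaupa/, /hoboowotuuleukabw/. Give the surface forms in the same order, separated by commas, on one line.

/xaatotasote/: /t/ is a stop between vowels /a/ and /o/, so it spirantizes to the fricative [s]. /t/ is a stop between vowels /o/ and /a/, so it spirantizes to the fricative [s]. /t/ is a stop between vowels /o/ and /e/, so it spirantizes to the fricative [s]. → [xaasosasose].
/raronaetuike/: /t/ is a stop between vowels /e/ and /u/, so it spirantizes to the fricative [s]. /k/ is a stop between vowels /i/ and /e/, so it spirantizes to the fricative [x]. → [raronaesuixe].
/jobasolawapwaupa/: /b/ is a stop between vowels /o/ and /a/, so it spirantizes to the fricative [v]. /p/ is a stop between vowels /u/ and /a/, so it spirantizes to the fricative [f]. → [jovasolawapwaufa].
/hoboowotuuleukabw/: /b/ is a stop between vowels /o/ and /o/, so it spirantizes to the fricative [v]. /t/ is a stop between vowels /o/ and /u/, so it spirantizes to the fricative [s]. /k/ is a stop between vowels /u/ and /a/, so it spirantizes to the fricative [x]. → [hovoowosuuleuxabw].

xaasosasose, raronaesuixe, jovasolawapwaufa, hovoowosuuleuxabw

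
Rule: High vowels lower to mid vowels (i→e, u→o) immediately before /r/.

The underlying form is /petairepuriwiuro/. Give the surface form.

petaereporiwioro

/i/ is a high vowel immediately before /r/, so it lowers to [e].
/u/ is a high vowel immediately before /r/, so it lowers to [o].
/u/ is a high vowel immediately before /r/, so it lowers to [o].
The other instances of /i/ do not occur in the required environment and remain unchanged.
Surface form: [petaereporiwioro].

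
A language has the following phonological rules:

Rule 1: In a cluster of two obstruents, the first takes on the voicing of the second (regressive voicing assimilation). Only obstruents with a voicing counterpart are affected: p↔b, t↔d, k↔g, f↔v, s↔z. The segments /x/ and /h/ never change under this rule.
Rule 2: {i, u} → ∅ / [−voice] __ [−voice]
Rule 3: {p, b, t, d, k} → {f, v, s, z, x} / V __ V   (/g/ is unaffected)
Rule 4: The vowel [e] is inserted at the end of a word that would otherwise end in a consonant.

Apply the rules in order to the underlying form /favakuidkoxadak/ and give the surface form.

favaxuitkoxazake

Rule 1 (regressive voicing assimilation): /d/ precedes the voiceless obstruent /k/, so it devoices to [t] by assimilation. /favakuidkoxadak/ → favakuitkoxadak.
Rule 2 (high vowel syncope): no segment meets the environment; /favakuitkoxadak/ is unchanged.
Rule 3 (intervocalic spirantization): /k/ is a stop between vowels /a/ and /u/, so it spirantizes to the fricative [x]. /d/ is a stop between vowels /a/ and /a/, so it spirantizes to the fricative [z]. /favakuitkoxadak/ → favaxuitkoxazak.
Rule 4 (final e-epenthesis): the form ends in the consonant /k/, so [e] is inserted word-finally. /favaxuitkoxazak/ → favaxuitkoxazake.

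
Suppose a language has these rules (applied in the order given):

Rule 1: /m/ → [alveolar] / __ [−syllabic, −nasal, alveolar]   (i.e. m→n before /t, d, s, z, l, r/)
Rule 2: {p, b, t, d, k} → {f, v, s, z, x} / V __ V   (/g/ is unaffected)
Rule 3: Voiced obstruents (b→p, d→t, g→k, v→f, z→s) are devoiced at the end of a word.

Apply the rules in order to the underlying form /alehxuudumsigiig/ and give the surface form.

Rule 1 (nasal place assimilation): /m/ precedes the alveolar consonant /s/, so it assimilates in place to [n]. /alehxuudumsigiig/ → alehxuudunsigiig.
Rule 2 (intervocalic spirantization): /d/ is a stop between vowels /u/ and /u/, so it spirantizes to the fricative [z]. /alehxuudunsigiig/ → alehxuuzunsigiig.
Rule 3 (final devoicing): /g/ is a voiced obstruent in word-final position, so it devoices to [k]. /alehxuuzunsigiig/ → alehxuuzunsigiik.

alehxuuzunsigiik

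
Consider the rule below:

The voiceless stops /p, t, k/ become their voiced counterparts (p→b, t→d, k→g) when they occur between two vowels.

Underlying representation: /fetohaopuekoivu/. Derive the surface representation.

fedohaobuegoivu

/t/ is a voiceless stop between vowels /e/ and /o/, so it voices to [d].
/p/ is a voiceless stop between vowels /o/ and /u/, so it voices to [b].
/k/ is a voiceless stop between vowels /e/ and /o/, so it voices to [g].
Surface form: [fedohaobuegoivu].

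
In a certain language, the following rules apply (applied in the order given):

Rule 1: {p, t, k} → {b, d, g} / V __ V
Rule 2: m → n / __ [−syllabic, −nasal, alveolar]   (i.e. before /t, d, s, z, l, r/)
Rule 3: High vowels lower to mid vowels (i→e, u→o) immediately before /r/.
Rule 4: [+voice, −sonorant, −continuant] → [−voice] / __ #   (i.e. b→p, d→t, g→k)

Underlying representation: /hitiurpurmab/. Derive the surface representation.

Rule 1 (intervocalic voicing): /t/ is a voiceless stop between vowels /i/ and /i/, so it voices to [d]. /hitiurpurmab/ → hidiurpurmab.
Rule 2 (nasal place assimilation): no segment meets the environment; /hidiurpurmab/ is unchanged.
Rule 3 (pre-rhotic lowering): /u/ is a high vowel immediately before /r/, so it lowers to [o]. /u/ is a high vowel immediately before /r/, so it lowers to [o]. /hidiurpurmab/ → hidiorpormab.
Rule 4 (final devoicing): /b/ is a voiced stop in word-final position, so it devoices to [p]. /hidiorpormab/ → hidiorpormap.

hidiorpormap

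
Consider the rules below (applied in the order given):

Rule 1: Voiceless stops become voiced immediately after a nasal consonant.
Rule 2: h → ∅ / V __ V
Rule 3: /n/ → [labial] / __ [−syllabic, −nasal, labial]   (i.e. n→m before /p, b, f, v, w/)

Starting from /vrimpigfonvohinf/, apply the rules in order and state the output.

vrimbigfomvoimf

Rule 1 (post-nasal voicing): /p/ is a voiceless stop immediately after the nasal /m/, so it voices to [b]. /vrimpigfonvohinf/ → vrimbigfonvohinf.
Rule 2 (intervocalic h-deletion): /h/ occurs between vowels /o/ and /i/, so it deletes. /vrimbigfonvohinf/ → vrimbigfonvoinf.
Rule 3 (nasal place assimilation): /n/ precedes the labial consonant /v/, so it assimilates in place to [m]. /n/ precedes the labial consonant /f/, so it assimilates in place to [m]. /vrimbigfonvoinf/ → vrimbigfomvoimf.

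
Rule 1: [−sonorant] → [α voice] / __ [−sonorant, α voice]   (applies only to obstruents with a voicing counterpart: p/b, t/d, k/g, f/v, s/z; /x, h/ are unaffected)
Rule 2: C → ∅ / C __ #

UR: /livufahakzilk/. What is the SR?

livufahagzil

Rule 1 (regressive voicing assimilation): /k/ precedes the voiced obstruent /z/, so it voices to [g] by assimilation. /livufahakzilk/ → livufahagzilk.
Rule 2 (final cluster simplification): /k/ is the second consonant of a word-final cluster /lk/, so it deletes. /livufahagzilk/ → livufahagzil.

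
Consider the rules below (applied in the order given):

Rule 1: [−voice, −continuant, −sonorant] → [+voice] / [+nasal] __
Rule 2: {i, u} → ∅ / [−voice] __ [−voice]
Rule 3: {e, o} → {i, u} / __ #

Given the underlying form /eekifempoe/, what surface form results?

Rule 1 (post-nasal voicing): /p/ is a voiceless stop immediately after the nasal /m/, so it voices to [b]. /eekifempoe/ → eekifemboe.
Rule 2 (high vowel syncope): /i/ is a high vowel flanked by voiceless consonants /k/ and /f/, so it deletes. /eekifemboe/ → eekfemboe.
Rule 3 (final vowel raising): /e/ is a mid vowel in word-final position, so it raises to [i]. /eekfemboe/ → eekfemboi.

eekfemboi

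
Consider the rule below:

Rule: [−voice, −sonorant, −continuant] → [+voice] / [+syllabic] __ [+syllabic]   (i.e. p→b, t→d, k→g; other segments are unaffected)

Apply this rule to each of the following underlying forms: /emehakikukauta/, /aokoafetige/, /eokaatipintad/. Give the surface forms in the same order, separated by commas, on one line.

/emehakikukauta/: /k/ is a voiceless stop between vowels /a/ and /i/, so it voices to [g]. /k/ is a voiceless stop between vowels /i/ and /u/, so it voices to [g]. /k/ is a voiceless stop between vowels /u/ and /a/, so it voices to [g]. /t/ is a voiceless stop between vowels /u/ and /a/, so it voices to [d]. → [emehagigugauda].
/aokoafetige/: /k/ is a voiceless stop between vowels /o/ and /o/, so it voices to [g]. /t/ is a voiceless stop between vowels /e/ and /i/, so it voices to [d]. → [aogoafedige].
/eokaatipintad/: /k/ is a voiceless stop between vowels /o/ and /a/, so it voices to [g]. /t/ is a voiceless stop between vowels /a/ and /i/, so it voices to [d]. /p/ is a voiceless stop between vowels /i/ and /i/, so it voices to [b]. → [eogaadibintad].

emehagigugauda, aogoafedige, eogaadibintad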